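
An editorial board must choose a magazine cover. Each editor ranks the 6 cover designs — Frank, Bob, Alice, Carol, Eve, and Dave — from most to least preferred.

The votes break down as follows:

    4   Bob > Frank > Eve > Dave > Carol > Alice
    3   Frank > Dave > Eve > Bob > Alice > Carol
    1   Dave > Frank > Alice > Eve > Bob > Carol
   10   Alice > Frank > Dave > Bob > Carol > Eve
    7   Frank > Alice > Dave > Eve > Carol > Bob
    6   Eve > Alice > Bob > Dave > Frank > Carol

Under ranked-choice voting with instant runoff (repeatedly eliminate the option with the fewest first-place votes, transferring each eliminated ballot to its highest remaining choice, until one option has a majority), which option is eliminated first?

Carol

Round 1: Frank 10, Alice 10, Eve 6, Bob 4, Dave 1, Carol 0. Carol has the fewest and is eliminated.
Round 2: Frank 10, Alice 10, Eve 6, Bob 4, Dave 1. Dave has the fewest and is eliminated.
Round 3: Frank 11, Alice 10, Eve 6, Bob 4. Bob has the fewest and is eliminated.
Round 4: Frank 15, Alice 10, Eve 6. Eve has the fewest and is eliminated.
Round 5: Alice 16, Frank 15. Alice has a majority.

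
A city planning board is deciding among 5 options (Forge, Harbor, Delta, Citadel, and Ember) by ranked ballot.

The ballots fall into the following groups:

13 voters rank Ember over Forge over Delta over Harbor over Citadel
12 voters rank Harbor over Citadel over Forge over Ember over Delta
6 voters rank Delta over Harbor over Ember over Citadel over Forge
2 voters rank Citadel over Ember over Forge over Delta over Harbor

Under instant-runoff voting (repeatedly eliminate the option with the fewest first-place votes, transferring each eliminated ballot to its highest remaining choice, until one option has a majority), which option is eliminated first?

Round 1: Ember 13, Harbor 12, Delta 6, Citadel 2, Forge 0. Forge has the fewest and is eliminated.
Round 2: Ember 13, Harbor 12, Delta 6, Citadel 2. Citadel has the fewest and is eliminated.
Round 3: Ember 15, Harbor 12, Delta 6. Delta has the fewest and is eliminated.
Round 4: Harbor 18, Ember 15. Harbor has a majority.

Forge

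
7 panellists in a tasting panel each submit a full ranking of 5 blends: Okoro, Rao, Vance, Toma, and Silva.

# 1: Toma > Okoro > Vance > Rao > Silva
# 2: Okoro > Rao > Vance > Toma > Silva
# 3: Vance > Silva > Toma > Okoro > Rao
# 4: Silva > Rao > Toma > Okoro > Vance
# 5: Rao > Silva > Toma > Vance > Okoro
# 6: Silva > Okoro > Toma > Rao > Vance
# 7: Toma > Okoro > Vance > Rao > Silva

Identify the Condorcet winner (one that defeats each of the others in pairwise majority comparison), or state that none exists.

There is no Condorcet winner

Head-to-head results (7 voters total):
Okoro vs Rao: Okoro wins 5–2.
Okoro vs Vance: Okoro wins 5–2.
Okoro vs Toma: Toma wins 5–2.
Okoro vs Silva: Silva wins 4–3.
Rao vs Vance: Rao wins 4–3.
Rao vs Toma: Toma wins 4–3.
Rao vs Silva: Rao wins 4–3.
Vance vs Toma: Toma wins 5–2.
Vance vs Silva: Vance wins 4–3.
Toma vs Silva: Silva wins 4–3.
No candidate beats all others: Okoro beats Rao beats Silva beats Okoro, a majority cycle.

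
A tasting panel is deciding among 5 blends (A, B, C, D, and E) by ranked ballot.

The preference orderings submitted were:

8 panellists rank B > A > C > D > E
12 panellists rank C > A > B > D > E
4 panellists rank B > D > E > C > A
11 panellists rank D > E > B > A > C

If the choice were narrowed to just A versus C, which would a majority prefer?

A

Ballots ranking A above C: 8+11 = 19.
Ballots ranking C above A: 12+4 = 16.
A wins the head-to-head, 19–16.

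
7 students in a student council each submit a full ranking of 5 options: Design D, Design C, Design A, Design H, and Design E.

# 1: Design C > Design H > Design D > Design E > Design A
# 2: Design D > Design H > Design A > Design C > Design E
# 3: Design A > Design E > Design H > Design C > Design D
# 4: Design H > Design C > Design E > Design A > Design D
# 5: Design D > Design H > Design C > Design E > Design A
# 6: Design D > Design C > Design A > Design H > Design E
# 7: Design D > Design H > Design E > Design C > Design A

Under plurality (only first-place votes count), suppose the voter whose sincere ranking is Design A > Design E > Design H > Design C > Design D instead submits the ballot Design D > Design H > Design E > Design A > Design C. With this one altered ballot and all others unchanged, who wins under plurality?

Design D

First-place totals with the altered ballot: Design D 5, Design C 1, Design A 0, Design H 1, Design E 0.
The winner is unchanged: still Design D.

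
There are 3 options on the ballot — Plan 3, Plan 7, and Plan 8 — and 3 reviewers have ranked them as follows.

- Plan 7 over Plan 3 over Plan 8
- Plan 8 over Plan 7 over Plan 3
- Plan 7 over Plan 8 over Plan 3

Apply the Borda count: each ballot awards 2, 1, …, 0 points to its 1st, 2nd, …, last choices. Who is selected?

Borda scores:
  Plan 3: 1 + 0 + 0 = 1
  Plan 7: 2 + 1 + 2 = 5
  Plan 8: 0 + 2 + 1 = 3
Plan 7 has the highest total.

Plan 7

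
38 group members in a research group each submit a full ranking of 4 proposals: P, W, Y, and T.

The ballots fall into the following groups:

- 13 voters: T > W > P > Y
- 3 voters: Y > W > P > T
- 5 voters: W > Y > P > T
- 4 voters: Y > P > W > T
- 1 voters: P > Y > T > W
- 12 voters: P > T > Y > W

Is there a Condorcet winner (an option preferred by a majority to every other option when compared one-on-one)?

Head-to-head results (38 voters total):
P vs W: W wins 21–17.
P vs Y: P wins 26–12.
P vs T: P wins 25–13.
W vs Y: Y wins 20–18.
W vs T: T wins 26–12.
Y vs T: T wins 25–13.
No candidate beats all others: P beats Y beats W beats P, a majority cycle.

No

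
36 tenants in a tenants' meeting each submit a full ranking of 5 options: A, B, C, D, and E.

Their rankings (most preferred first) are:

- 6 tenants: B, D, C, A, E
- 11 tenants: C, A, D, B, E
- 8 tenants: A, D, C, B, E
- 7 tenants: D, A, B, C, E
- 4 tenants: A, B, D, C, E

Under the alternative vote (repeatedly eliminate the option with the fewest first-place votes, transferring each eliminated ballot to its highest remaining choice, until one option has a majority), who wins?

A

Round 1: A 12, C 11, D 7, B 6, E 0. E has the fewest and is eliminated.
Round 2: A 12, C 11, D 7, B 6. B has the fewest and is eliminated.
Round 3: D 13, A 12, C 11. C has the fewest and is eliminated.
Round 4: A 23, D 13. A has a majority.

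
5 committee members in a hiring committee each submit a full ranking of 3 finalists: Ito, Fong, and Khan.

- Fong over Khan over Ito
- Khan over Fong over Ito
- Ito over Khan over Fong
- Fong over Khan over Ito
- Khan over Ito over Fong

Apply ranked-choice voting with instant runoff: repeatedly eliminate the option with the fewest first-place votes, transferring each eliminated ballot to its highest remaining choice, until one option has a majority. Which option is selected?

Khan

Round 1: Fong 2, Khan 2, Ito 1. Ito has the fewest and is eliminated.
Round 2: Khan 3, Fong 2. Khan has a majority.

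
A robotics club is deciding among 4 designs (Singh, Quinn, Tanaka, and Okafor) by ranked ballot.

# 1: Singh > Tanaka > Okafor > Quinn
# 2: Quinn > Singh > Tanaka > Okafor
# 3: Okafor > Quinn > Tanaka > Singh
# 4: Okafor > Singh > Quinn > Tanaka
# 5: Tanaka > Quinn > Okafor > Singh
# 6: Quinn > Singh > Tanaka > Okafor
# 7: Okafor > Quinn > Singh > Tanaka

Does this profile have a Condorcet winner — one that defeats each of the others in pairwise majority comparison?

Head-to-head results (7 voters total):
Singh vs Quinn: Quinn wins 5–2.
Singh vs Tanaka: Singh wins 5–2.
Singh vs Okafor: Okafor wins 4–3.
Quinn vs Tanaka: Quinn wins 5–2.
Quinn vs Okafor: Okafor wins 4–3.
Tanaka vs Okafor: Tanaka wins 4–3.
No candidate beats all others: Singh beats Tanaka beats Okafor beats Singh, a majority cycle.

No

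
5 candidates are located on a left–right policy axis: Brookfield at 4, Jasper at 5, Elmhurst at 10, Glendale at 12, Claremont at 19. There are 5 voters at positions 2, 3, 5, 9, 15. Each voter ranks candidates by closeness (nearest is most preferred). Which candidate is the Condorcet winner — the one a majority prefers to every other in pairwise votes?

With single-peaked preferences on a line, the Condorcet winner is the candidate closest to the median voter.
The median voter (position 5) is closest to Jasper at 5.
Check: Jasper vs Glendale — voters closer to Jasper: 3 of 5.

Jasper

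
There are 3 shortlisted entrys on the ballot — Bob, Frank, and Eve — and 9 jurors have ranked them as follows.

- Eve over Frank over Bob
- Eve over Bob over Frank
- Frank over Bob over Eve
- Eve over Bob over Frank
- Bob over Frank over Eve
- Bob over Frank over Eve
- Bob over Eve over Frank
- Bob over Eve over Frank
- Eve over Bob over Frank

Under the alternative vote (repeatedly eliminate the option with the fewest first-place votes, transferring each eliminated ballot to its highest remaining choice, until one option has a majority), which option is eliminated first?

Frank

Round 1: Bob 4, Eve 4, Frank 1. Frank has the fewest and is eliminated.
Round 2: Bob 5, Eve 4. Bob has a majority.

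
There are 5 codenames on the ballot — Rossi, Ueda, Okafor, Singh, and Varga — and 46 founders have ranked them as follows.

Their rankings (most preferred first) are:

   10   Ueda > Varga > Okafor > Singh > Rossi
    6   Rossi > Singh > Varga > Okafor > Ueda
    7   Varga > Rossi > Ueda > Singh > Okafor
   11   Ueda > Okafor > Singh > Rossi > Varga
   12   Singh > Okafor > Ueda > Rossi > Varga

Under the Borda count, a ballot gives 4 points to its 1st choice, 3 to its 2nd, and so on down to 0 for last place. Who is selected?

Ueda

Borda scores:
  Rossi: 10·0 + 6·4 + 7·3 + 11·1 + 12·1 = 68
  Ueda: 10·4 + 6·0 + 7·2 + 11·4 + 12·2 = 122
  Okafor: 10·2 + 6·1 + 7·0 + 11·3 + 12·3 = 95
  Singh: 10·1 + 6·3 + 7·1 + 11·2 + 12·4 = 105
  Varga: 10·3 + 6·2 + 7·4 + 11·0 + 12·0 = 70
Ueda has the highest total.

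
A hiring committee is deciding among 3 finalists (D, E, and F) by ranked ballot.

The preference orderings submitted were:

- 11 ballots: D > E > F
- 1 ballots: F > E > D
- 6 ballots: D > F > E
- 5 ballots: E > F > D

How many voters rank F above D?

6

Ballots ranking F above D: 1+5 = 6.
Ballots ranking D above F: 11+6 = 17.
So 6 of 23 voters prefer F to D.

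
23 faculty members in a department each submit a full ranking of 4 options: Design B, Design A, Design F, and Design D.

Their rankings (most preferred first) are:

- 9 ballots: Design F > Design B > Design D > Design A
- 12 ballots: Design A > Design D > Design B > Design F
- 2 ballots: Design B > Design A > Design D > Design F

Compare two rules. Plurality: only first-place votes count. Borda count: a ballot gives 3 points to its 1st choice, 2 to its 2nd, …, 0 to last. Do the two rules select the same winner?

Yes

Plurality first-place counts: Design B 2, Design A 12, Design F 9, Design D 0 → Design A.
Borda totals: Design B 36, Design A 40, Design F 27, Design D 35 → Design A.
The two rules agree on Design A.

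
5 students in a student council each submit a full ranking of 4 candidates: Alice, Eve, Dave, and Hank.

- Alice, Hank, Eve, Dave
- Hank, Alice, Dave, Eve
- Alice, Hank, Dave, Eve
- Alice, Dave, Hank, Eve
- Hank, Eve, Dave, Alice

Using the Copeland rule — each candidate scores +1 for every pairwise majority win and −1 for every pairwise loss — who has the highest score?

Alice

Pairwise results:
  Alice vs Eve: Alice wins 4–1.
  Alice vs Dave: Alice wins 4–1.
  Alice vs Hank: Alice wins 3–2.
  Eve vs Dave: Dave wins 3–2.
  Eve vs Hank: Hank wins 5–0.
  Dave vs Hank: Hank wins 4–1.
Copeland scores (wins − losses):
  Alice: 3 − 0 = 3
  Eve: 0 − 3 = -3
  Dave: 1 − 2 = -1
  Hank: 2 − 1 = 1
Alice has the best Copeland score.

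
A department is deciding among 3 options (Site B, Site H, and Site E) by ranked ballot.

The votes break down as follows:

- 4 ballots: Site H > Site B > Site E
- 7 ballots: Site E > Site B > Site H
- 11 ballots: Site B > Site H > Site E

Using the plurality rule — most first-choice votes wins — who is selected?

Site B

First-place vote totals:
  Site B: 11
  Site H: 4
  Site E: 7
Site B has the most first-place votes.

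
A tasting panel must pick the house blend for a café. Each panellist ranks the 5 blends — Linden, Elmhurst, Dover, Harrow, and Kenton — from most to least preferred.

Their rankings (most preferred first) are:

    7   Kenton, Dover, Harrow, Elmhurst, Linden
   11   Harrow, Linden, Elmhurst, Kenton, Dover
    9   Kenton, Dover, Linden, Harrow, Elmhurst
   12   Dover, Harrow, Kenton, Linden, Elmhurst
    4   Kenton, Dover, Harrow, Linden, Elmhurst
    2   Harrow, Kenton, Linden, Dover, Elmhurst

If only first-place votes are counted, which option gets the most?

First-place vote totals:
  Linden: 0
  Elmhurst: 0
  Dover: 12
  Harrow: 13
  Kenton: 20
Kenton has the most first-place votes.

Kenton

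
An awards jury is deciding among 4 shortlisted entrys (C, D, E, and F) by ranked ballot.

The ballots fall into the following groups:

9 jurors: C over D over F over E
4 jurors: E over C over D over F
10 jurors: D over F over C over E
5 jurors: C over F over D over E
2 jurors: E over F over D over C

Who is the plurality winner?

C

First-place vote totals:
  C: 14
  D: 10
  E: 6
  F: 0
C has the most first-place votes.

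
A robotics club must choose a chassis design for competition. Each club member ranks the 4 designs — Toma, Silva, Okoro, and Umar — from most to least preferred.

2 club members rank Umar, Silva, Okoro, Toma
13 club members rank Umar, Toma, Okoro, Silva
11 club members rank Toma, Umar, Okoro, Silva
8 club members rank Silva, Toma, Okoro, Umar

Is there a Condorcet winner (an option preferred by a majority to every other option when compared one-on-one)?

Head-to-head results (34 voters total):
Toma vs Silva: Toma wins 24–10.
Toma vs Okoro: Toma wins 32–2.
Toma vs Umar: Toma wins 19–15.
Silva vs Okoro: Okoro wins 24–10.
Silva vs Umar: Umar wins 26–8.
Okoro vs Umar: Umar wins 26–8.
Toma beats each rival — Silva (24–10), Okoro (32–2), Umar (19–15) — so Toma is the Condorcet winner.

Yes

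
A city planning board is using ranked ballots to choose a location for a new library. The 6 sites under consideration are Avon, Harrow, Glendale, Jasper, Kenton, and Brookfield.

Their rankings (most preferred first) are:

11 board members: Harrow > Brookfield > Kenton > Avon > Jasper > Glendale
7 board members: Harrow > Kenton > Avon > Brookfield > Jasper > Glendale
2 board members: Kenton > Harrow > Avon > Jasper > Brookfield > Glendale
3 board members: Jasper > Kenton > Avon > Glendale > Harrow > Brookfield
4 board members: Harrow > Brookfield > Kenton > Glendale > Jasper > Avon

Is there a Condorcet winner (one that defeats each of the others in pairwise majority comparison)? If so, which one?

Head-to-head results (27 voters total):
Avon vs Harrow: Harrow wins 24–3.
Avon vs Glendale: Avon wins 23–4.
Avon vs Jasper: Avon wins 20–7.
Avon vs Kenton: Kenton wins 27–0.
Avon vs Brookfield: Brookfield wins 15–12.
Harrow vs Glendale: Harrow wins 24–3.
Harrow vs Jasper: Harrow wins 24–3.
Harrow vs Kenton: Harrow wins 22–5.
Harrow vs Brookfield: Harrow wins 27–0.
Glendale vs Jasper: Jasper wins 23–4.
Glendale vs Kenton: Kenton wins 27–0.
Glendale vs Brookfield: Brookfield wins 24–3.
Jasper vs Kenton: Kenton wins 24–3.
Jasper vs Brookfield: Brookfield wins 22–5.
Kenton vs Brookfield: Brookfield wins 15–12.
Harrow beats each rival — Avon (24–3), Glendale (24–3), Jasper (24–3), Kenton (22–5), Brookfield (27–0) — so Harrow is the Condorcet winner.

Harrow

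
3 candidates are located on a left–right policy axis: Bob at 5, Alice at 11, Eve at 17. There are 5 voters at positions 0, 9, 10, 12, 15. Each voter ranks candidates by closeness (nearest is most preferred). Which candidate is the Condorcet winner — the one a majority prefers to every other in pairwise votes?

Alice

With single-peaked preferences on a line, the Condorcet winner is the candidate closest to the median voter.
The median voter (position 10) is closest to Alice at 11.
Check: Alice vs Bob — voters closer to Alice: 4 of 5.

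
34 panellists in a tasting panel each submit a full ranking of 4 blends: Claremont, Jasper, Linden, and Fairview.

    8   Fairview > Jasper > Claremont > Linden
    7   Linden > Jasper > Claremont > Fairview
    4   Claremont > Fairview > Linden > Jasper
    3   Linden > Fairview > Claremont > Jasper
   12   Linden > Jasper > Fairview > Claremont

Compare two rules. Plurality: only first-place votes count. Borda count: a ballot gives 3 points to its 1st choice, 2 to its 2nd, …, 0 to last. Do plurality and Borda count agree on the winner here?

Yes

Plurality first-place counts: Claremont 4, Jasper 0, Linden 22, Fairview 8 → Linden.
Borda totals: Claremont 30, Jasper 54, Linden 70, Fairview 50 → Linden.
The two rules agree on Linden.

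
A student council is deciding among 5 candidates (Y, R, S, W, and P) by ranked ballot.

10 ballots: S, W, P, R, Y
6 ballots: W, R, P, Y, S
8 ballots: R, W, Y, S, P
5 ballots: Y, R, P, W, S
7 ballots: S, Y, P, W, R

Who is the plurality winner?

First-place vote totals:
  Y: 5
  R: 8
  S: 17
  W: 6
  P: 0
S has the most first-place votes.

S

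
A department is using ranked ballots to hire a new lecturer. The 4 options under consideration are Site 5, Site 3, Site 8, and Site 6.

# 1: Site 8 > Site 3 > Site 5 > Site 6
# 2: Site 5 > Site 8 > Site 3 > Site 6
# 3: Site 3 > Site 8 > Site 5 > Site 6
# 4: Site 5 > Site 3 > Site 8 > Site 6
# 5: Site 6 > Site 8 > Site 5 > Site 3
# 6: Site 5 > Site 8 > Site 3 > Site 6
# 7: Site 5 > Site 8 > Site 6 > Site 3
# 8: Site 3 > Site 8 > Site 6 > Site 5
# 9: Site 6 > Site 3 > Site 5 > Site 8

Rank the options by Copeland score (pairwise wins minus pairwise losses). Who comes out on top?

Pairwise results:
  Site 5 vs Site 3: Site 5 wins 5–4.
  Site 5 vs Site 8: Site 5 wins 5–4.
  Site 5 vs Site 6: Site 5 wins 6–3.
  Site 3 vs Site 8: Site 8 wins 5–4.
  Site 3 vs Site 6: Site 3 wins 6–3.
  Site 8 vs Site 6: Site 8 wins 7–2.
Copeland scores (wins − losses):
  Site 5: 3 − 0 = 3
  Site 3: 1 − 2 = -1
  Site 8: 2 − 1 = 1
  Site 6: 0 − 3 = -3
Site 5 has the best Copeland score.

Site 5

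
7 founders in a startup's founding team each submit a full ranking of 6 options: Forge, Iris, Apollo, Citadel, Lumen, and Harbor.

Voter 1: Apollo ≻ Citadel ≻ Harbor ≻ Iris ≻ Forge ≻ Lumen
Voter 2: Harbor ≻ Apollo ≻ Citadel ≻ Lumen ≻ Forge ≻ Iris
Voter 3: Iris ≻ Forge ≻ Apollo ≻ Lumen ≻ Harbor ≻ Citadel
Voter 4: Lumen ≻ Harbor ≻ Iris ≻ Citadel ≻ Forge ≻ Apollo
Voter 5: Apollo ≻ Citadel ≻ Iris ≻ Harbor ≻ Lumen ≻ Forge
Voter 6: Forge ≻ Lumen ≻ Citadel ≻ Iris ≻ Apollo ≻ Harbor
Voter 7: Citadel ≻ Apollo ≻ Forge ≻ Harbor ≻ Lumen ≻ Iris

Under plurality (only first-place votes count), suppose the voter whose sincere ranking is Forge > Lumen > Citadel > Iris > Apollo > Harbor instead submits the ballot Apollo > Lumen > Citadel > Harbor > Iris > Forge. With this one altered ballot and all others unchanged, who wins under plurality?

First-place totals with the altered ballot: Forge 0, Iris 1, Apollo 3, Citadel 1, Lumen 1, Harbor 1.
The winner is unchanged: still Apollo.

Apollo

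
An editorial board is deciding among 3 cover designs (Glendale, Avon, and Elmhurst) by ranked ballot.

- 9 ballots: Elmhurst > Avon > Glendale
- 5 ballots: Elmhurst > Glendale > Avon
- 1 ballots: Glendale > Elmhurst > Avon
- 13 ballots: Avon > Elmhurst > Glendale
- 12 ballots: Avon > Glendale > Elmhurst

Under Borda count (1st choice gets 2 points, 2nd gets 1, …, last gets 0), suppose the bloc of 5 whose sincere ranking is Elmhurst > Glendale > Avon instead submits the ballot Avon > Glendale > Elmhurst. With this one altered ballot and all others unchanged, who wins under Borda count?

Borda totals with the altered ballot: Glendale 19, Avon 69, Elmhurst 32.
The winner is unchanged: still Avon.

Avon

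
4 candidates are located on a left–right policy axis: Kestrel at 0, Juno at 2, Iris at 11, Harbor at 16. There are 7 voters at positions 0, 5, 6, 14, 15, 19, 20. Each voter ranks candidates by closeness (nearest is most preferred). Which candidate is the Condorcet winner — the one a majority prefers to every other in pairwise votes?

Harbor

With single-peaked preferences on a line, the Condorcet winner is the candidate closest to the median voter.
The median voter (position 14) is closest to Harbor at 16.
Check: Harbor vs Kestrel — voters closer to Harbor: 4 of 7.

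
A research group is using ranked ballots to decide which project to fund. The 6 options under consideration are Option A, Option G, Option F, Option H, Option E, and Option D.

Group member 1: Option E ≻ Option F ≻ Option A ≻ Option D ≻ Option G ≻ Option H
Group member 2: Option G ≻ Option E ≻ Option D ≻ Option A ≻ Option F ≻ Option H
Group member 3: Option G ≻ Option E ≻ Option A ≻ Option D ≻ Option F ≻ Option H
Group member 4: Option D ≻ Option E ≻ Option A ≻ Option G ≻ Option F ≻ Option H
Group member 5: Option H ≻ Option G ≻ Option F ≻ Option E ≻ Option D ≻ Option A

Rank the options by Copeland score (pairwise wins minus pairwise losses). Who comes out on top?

Pairwise results:
  Option A vs Option G: Option G wins 3–2.
  Option A vs Option F: Option A wins 3–2.
  Option A vs Option H: Option A wins 4–1.
  Option A vs Option E: Option E wins 5–0.
  Option A vs Option D: Option D wins 3–2.
  Option G vs Option F: Option G wins 4–1.
  Option G vs Option H: Option G wins 4–1.
  Option G vs Option E: Option G wins 3–2.
  Option G vs Option D: Option G wins 3–2.
  Option F vs Option H: Option F wins 4–1.
  Option F vs Option E: Option E wins 4–1.
  Option F vs Option D: Option D wins 3–2.
  Option H vs Option E: Option E wins 4–1.
  Option H vs Option D: Option D wins 4–1.
  Option E vs Option D: Option E wins 4–1.
Copeland scores (wins − losses):
  Option A: 2 − 3 = -1
  Option G: 5 − 0 = 5
  Option F: 1 − 4 = -3
  Option H: 0 − 5 = -5
  Option E: 4 − 1 = 3
  Option D: 3 − 2 = 1
Option G has the best Copeland score.

Option G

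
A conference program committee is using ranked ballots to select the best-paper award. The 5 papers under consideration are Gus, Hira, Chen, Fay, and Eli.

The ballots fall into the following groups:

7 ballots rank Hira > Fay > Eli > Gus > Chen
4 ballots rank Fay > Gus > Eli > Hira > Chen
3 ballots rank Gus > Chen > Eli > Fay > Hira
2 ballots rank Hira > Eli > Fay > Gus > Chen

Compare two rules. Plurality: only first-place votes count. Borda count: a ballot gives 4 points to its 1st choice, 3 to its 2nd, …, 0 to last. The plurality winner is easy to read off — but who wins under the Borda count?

Fay

Plurality first-place counts: Gus 3, Hira 9, Chen 0, Fay 4, Eli 0 → Hira.
Borda totals: Gus 33, Hira 40, Chen 9, Fay 44, Eli 34 → Fay.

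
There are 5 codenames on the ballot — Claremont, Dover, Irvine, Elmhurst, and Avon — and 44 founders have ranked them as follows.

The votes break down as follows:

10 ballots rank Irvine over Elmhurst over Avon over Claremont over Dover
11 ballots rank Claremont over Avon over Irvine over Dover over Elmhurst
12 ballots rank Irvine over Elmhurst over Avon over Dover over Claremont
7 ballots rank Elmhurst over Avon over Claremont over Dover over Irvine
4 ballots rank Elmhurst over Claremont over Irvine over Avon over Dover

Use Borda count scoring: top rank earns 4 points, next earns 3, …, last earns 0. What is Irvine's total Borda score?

118

Borda scores:
  Claremont: 10·1 + 11·4 + 12·0 + 7·2 + 4·3 = 80
  Dover: 10·0 + 11·1 + 12·1 + 7·1 + 4·0 = 30
  Irvine: 10·4 + 11·2 + 12·4 + 7·0 + 4·2 = 118
  Elmhurst: 10·3 + 11·0 + 12·3 + 7·4 + 4·4 = 110
  Avon: 10·2 + 11·3 + 12·2 + 7·3 + 4·1 = 102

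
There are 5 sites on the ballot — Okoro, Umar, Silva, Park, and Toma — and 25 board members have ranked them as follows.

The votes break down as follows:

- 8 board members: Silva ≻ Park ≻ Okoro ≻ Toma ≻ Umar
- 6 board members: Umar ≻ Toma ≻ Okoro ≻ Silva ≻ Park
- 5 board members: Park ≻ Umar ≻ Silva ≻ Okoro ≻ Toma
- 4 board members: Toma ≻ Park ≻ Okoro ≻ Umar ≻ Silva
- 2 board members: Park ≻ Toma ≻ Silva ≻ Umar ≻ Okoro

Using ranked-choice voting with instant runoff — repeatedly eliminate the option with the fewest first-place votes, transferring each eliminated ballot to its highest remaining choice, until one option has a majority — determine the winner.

Round 1: Silva 8, Park 7, Umar 6, Toma 4, Okoro 0. Okoro has the fewest and is eliminated.
Round 2: Silva 8, Park 7, Umar 6, Toma 4. Toma has the fewest and is eliminated.
Round 3: Park 11, Silva 8, Umar 6. Umar has the fewest and is eliminated.
Round 4: Silva 14, Park 11. Silva has a majority.

Silva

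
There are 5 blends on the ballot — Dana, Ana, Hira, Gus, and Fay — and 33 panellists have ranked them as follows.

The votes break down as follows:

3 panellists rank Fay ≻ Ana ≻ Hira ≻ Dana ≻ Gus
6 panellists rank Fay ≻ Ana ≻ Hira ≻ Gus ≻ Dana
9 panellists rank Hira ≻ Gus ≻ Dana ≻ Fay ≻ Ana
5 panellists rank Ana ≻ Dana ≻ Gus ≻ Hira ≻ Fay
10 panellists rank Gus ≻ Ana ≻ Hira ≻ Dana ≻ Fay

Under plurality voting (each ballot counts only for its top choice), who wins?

First-place vote totals:
  Dana: 0
  Ana: 5
  Hira: 9
  Gus: 10
  Fay: 9
Gus has the most first-place votes.

Gus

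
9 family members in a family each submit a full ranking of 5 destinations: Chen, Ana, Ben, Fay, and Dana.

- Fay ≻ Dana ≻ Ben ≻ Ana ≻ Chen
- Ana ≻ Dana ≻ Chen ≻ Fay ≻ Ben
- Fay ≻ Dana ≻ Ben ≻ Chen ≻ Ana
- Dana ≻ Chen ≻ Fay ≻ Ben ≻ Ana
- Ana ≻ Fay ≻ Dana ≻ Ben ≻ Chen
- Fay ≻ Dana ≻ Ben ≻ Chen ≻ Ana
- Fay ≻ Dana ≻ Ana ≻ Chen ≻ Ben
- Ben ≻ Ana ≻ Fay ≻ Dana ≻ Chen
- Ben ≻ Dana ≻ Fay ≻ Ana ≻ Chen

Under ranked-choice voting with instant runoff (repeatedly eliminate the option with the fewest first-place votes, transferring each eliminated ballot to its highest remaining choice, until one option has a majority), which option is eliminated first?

Round 1: Fay 4, Ana 2, Ben 2, Dana 1, Chen 0. Chen has the fewest and is eliminated.
Round 2: Fay 4, Ana 2, Ben 2, Dana 1. Dana has the fewest and is eliminated.
Round 3: Fay 5, Ana 2, Ben 2. Fay has a majority.

Chen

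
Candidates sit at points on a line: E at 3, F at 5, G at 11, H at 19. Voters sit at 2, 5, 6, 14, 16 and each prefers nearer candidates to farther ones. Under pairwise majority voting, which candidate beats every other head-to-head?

F

With single-peaked preferences on a line, the Condorcet winner is the candidate closest to the median voter.
The median voter (position 6) is closest to F at 5.
Check: F vs E — voters closer to F: 4 of 5.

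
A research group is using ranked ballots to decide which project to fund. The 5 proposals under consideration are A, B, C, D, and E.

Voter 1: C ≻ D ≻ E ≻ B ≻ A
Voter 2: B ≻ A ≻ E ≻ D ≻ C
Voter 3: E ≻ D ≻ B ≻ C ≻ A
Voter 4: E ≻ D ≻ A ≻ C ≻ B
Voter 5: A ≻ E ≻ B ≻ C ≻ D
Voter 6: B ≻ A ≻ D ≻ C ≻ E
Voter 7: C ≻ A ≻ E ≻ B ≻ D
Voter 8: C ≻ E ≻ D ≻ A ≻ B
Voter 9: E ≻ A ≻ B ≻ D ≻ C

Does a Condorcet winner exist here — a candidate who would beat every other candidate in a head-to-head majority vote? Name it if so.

E

Head-to-head results (9 voters total):
A vs B: A wins 5–4.
A vs C: A wins 5–4.
A vs D: A wins 5–4.
A vs E: E wins 5–4.
B vs C: B wins 5–4.
B vs D: B wins 5–4.
B vs E: E wins 7–2.
C vs D: D wins 5–4.
C vs E: E wins 5–4.
D vs E: E wins 7–2.
E beats each rival — A (5–4), B (7–2), C (5–4), D (7–2) — so E is the Condorcet winner.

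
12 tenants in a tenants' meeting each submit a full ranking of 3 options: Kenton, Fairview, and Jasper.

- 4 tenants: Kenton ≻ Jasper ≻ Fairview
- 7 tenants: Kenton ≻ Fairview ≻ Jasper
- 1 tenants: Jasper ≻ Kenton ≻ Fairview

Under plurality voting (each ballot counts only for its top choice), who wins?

Kenton

First-place vote totals:
  Kenton: 11
  Fairview: 0
  Jasper: 1
Kenton has the most first-place votes.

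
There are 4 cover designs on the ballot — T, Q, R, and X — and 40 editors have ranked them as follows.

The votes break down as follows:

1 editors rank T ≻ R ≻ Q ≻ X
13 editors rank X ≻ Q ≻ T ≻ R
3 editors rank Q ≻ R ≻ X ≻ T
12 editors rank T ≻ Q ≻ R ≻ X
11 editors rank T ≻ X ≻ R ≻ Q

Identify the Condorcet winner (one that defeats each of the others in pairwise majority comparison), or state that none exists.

Head-to-head results (40 voters total):
T vs Q: T wins 24–16.
T vs R: T wins 37–3.
T vs X: T wins 24–16.
Q vs R: Q wins 28–12.
Q vs X: X wins 24–16.
R vs X: X wins 24–16.
T beats each rival — Q (24–16), R (37–3), X (24–16) — so T is the Condorcet winner.

T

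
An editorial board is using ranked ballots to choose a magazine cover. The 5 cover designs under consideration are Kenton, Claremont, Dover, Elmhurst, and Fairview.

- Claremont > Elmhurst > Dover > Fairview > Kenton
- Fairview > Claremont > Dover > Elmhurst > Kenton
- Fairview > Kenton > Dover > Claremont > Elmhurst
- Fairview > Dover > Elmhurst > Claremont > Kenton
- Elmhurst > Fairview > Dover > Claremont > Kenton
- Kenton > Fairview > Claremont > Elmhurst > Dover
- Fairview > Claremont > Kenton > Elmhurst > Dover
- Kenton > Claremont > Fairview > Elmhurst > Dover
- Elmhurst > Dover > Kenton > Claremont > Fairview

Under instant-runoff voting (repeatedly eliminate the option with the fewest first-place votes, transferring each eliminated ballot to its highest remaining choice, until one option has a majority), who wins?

Round 1: Fairview 4, Kenton 2, Elmhurst 2, Claremont 1, Dover 0. Dover has the fewest and is eliminated.
Round 2: Fairview 4, Kenton 2, Elmhurst 2, Claremont 1. Claremont has the fewest and is eliminated.
Round 3: Fairview 4, Elmhurst 3, Kenton 2. Kenton has the fewest and is eliminated.
Round 4: Fairview 6, Elmhurst 3. Fairview has a majority.

Fairview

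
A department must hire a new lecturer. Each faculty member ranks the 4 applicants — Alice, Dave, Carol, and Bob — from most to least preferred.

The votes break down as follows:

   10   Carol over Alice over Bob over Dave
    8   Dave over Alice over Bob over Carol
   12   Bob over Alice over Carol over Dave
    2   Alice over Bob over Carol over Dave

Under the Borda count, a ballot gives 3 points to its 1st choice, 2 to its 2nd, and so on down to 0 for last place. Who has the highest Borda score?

Borda scores:
  Alice: 10·2 + 8·2 + 12·2 + 2·3 = 66
  Dave: 10·0 + 8·3 + 12·0 + 2·0 = 24
  Carol: 10·3 + 8·0 + 12·1 + 2·1 = 44
  Bob: 10·1 + 8·1 + 12·3 + 2·2 = 58
Alice has the highest total.

Alice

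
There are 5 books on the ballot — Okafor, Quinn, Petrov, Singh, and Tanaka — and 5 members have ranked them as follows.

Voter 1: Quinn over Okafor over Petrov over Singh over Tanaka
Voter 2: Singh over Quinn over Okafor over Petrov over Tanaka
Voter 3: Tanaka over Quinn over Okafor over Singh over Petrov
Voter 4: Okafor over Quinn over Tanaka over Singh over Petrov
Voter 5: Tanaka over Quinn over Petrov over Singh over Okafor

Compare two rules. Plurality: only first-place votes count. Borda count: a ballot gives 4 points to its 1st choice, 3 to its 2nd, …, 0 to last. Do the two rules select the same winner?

No

Plurality first-place counts: Okafor 1, Quinn 1, Petrov 0, Singh 1, Tanaka 2 → Tanaka.
Borda totals: Okafor 11, Quinn 16, Petrov 5, Singh 8, Tanaka 10 → Quinn.
The two rules disagree: plurality picks Tanaka, Borda picks Quinn.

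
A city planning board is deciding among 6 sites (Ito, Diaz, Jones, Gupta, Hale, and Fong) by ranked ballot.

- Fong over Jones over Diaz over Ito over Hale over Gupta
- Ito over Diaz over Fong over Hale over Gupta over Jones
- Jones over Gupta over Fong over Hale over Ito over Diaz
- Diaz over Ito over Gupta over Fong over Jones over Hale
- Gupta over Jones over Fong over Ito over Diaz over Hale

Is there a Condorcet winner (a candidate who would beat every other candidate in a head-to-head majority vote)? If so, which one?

Head-to-head results (5 voters total):
Ito vs Diaz: Ito wins 3–2.
Ito vs Jones: Jones wins 3–2.
Ito vs Gupta: Ito wins 3–2.
Ito vs Hale: Ito wins 4–1.
Ito vs Fong: Fong wins 3–2.
Diaz vs Jones: Jones wins 3–2.
Diaz vs Gupta: Diaz wins 3–2.
Diaz vs Hale: Diaz wins 4–1.
Diaz vs Fong: Fong wins 3–2.
Jones vs Gupta: Gupta wins 3–2.
Jones vs Hale: Jones wins 4–1.
Jones vs Fong: Fong wins 3–2.
Gupta vs Hale: Gupta wins 3–2.
Gupta vs Fong: Gupta wins 3–2.
Hale vs Fong: Fong wins 5–0.
No candidate beats all others: Ito beats Gupta beats Jones beats Ito, a majority cycle.

None — there is no Condorcet winner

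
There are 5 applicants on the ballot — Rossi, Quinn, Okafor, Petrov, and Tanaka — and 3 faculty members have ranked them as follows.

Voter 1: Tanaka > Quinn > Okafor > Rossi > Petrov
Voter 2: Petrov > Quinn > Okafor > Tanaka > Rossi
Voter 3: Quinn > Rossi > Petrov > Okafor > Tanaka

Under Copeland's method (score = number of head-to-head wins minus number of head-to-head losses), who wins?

Quinn

Pairwise results:
  Rossi vs Quinn: Quinn wins 3–0.
  Rossi vs Okafor: Okafor wins 2–1.
  Rossi vs Petrov: Rossi wins 2–1.
  Rossi vs Tanaka: Tanaka wins 2–1.
  Quinn vs Okafor: Quinn wins 3–0.
  Quinn vs Petrov: Quinn wins 2–1.
  Quinn vs Tanaka: Quinn wins 2–1.
  Okafor vs Petrov: Petrov wins 2–1.
  Okafor vs Tanaka: Okafor wins 2–1.
  Petrov vs Tanaka: Petrov wins 2–1.
Copeland scores (wins − losses):
  Rossi: 1 − 3 = -2
  Quinn: 4 − 0 = 4
  Okafor: 2 − 2 = 0
  Petrov: 2 − 2 = 0
  Tanaka: 1 − 3 = -2
Quinn has the best Copeland score.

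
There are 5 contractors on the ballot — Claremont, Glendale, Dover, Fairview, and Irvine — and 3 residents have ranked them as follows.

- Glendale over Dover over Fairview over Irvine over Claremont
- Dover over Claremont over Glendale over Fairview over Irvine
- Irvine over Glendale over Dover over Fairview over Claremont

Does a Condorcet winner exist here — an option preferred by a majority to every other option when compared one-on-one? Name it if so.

Head-to-head results (3 voters total):
Claremont vs Glendale: Glendale wins 2–1.
Claremont vs Dover: Dover wins 3–0.
Claremont vs Fairview: Fairview wins 2–1.
Claremont vs Irvine: Irvine wins 2–1.
Glendale vs Dover: Glendale wins 2–1.
Glendale vs Fairview: Glendale wins 3–0.
Glendale vs Irvine: Glendale wins 2–1.
Dover vs Fairview: Dover wins 3–0.
Dover vs Irvine: Dover wins 2–1.
Fairview vs Irvine: Fairview wins 2–1.
Glendale beats each rival — Claremont (2–1), Dover (2–1), Fairview (3–0), Irvine (2–1) — so Glendale is the Condorcet winner.

Glendale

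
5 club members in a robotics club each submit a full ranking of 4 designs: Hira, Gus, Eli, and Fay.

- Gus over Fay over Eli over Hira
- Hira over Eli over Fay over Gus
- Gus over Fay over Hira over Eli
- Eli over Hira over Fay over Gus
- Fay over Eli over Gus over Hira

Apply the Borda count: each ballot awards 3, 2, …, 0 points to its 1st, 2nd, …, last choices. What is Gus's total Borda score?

7

Borda scores:
  Hira: 0 + 3 + 1 + 2 + 0 = 6
  Gus: 3 + 0 + 3 + 0 + 1 = 7
  Eli: 1 + 2 + 0 + 3 + 2 = 8
  Fay: 2 + 1 + 2 + 1 + 3 = 9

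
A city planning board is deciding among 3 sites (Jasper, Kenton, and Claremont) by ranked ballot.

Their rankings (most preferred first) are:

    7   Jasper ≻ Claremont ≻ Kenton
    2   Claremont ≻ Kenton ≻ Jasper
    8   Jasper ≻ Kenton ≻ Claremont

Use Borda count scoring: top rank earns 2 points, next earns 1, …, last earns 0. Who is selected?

Jasper

Borda scores:
  Jasper: 7·2 + 2·0 + 8·2 = 30
  Kenton: 7·0 + 2·1 + 8·1 = 10
  Claremont: 7·1 + 2·2 + 8·0 = 11
Jasper has the highest total.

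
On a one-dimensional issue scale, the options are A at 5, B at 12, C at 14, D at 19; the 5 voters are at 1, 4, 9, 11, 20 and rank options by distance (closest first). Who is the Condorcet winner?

With single-peaked preferences on a line, the Condorcet winner is the candidate closest to the median voter.
The median voter (position 9) is closest to B at 12.
Check: B vs A — voters closer to B: 3 of 5.

B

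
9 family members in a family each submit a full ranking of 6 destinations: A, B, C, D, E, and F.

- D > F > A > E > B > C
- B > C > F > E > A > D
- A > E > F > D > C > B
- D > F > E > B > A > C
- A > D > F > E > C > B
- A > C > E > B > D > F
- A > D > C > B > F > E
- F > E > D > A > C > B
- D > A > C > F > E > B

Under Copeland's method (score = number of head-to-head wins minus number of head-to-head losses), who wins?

Pairwise results:
  A vs B: A wins 7–2.
  A vs C: A wins 8–1.
  A vs D: A wins 5–4.
  A vs E: A wins 6–3.
  A vs F: A wins 5–4.
  B vs C: C wins 6–3.
  B vs D: D wins 7–2.
  B vs E: E wins 7–2.
  B vs F: F wins 6–3.
  C vs D: D wins 7–2.
  C vs E: E wins 5–4.
  C vs F: F wins 5–4.
  D vs E: D wins 5–4.
  D vs F: D wins 6–3.
  E vs F: F wins 7–2.
Copeland scores (wins − losses):
  A: 5 − 0 = 5
  B: 0 − 5 = -5
  C: 1 − 4 = -3
  D: 4 − 1 = 3
  E: 2 − 3 = -1
  F: 3 − 2 = 1
A has the best Copeland score.

A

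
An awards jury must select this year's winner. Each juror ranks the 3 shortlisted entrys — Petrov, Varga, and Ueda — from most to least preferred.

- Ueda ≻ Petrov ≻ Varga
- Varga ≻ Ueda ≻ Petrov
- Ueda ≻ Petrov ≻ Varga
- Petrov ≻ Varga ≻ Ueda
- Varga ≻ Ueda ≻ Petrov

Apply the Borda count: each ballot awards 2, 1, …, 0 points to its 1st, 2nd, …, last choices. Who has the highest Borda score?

Borda scores:
  Petrov: 1 + 0 + 1 + 2 + 0 = 4
  Varga: 0 + 2 + 0 + 1 + 2 = 5
  Ueda: 2 + 1 + 2 + 0 + 1 = 6
Ueda has the highest total.

Ueda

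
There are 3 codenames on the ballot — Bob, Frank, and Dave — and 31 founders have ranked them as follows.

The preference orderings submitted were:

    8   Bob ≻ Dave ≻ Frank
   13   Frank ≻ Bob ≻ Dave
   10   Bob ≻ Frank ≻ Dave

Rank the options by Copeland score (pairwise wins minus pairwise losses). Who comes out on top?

Bob

Pairwise results:
  Bob vs Frank: Bob wins 18–13.
  Bob vs Dave: Bob wins 31–0.
  Frank vs Dave: Frank wins 23–8.
Copeland scores (wins − losses):
  Bob: 2 − 0 = 2
  Frank: 1 − 1 = 0
  Dave: 0 − 2 = -2
Bob has the best Copeland score.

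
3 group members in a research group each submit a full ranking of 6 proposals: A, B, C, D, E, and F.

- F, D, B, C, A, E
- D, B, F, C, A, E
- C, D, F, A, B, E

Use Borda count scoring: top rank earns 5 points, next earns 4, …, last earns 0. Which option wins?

D

Borda scores:
  A: 1 + 1 + 2 = 4
  B: 3 + 4 + 1 = 8
  C: 2 + 2 + 5 = 9
  D: 4 + 5 + 4 = 13
  E: 0 + 0 + 0 = 0
  F: 5 + 3 + 3 = 11
D has the highest total.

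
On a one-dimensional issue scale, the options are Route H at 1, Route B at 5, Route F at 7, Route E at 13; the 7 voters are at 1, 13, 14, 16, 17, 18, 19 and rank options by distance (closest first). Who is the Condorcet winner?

Route E

With single-peaked preferences on a line, the Condorcet winner is the candidate closest to the median voter.
The median voter (position 16) is closest to Route E at 13.
Check: Route E vs Route H — voters closer to Route E: 6 of 7.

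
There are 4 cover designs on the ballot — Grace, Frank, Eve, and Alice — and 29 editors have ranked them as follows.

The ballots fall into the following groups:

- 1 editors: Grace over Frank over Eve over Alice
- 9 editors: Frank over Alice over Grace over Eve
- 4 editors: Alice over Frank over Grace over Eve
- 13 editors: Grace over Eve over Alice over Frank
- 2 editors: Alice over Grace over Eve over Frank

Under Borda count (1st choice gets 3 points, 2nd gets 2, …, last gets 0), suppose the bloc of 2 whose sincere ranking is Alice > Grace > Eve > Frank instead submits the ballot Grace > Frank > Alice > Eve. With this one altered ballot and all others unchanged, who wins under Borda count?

Borda totals with the altered ballot: Grace 61, Frank 41, Eve 27, Alice 45.
The winner is unchanged: still Grace.

Grace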